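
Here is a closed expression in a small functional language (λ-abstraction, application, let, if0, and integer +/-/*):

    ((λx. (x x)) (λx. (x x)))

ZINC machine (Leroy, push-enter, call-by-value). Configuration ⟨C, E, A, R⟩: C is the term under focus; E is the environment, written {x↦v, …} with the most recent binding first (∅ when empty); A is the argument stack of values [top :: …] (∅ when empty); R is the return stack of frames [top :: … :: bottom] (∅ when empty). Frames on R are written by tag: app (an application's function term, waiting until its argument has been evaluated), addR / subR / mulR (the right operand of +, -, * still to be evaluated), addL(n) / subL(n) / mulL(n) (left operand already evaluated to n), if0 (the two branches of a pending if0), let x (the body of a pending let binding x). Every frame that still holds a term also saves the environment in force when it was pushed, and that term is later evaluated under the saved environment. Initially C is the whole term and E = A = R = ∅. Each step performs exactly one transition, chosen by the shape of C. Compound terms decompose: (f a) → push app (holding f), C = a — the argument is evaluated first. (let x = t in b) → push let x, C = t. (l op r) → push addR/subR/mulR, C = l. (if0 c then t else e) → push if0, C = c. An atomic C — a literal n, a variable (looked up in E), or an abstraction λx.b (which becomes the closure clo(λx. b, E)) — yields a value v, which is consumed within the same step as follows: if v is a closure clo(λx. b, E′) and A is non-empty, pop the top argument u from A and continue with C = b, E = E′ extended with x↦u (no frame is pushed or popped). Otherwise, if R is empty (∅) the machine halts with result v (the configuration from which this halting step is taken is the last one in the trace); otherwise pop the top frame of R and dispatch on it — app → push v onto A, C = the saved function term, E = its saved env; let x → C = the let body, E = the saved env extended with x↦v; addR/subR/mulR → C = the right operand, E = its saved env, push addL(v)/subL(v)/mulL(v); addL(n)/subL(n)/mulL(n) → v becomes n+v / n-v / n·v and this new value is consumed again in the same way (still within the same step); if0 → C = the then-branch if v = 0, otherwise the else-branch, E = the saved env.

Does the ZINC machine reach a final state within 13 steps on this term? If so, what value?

[0] [C=((λx. (x x)) (λx. (x x))) | E=∅ | A=∅ | R=∅]
[1] [C=(λx. (x x)) | E=∅ | A=∅ | R=[app]]
[2] [C=(λx. (x x)) | E=∅ | A=[clo(λx. (x x), ∅)] | R=∅]
[3] [C=(x x) | E={x↦clo(λx. (x x), ∅)} | A=∅ | R=∅]
[4] [C=x | E={x↦clo(λx. (x x), ∅)} | A=∅ | R=[app]]
[5] [C=x | E={x↦clo(λx. (x x), ∅)} | A=[clo(λx. (x x), ∅)] | R=∅]
… configuration repeats with period 3 (steps 3–5 recur indefinitely) …

Answer: DIVERGES (no final state within 13 steps)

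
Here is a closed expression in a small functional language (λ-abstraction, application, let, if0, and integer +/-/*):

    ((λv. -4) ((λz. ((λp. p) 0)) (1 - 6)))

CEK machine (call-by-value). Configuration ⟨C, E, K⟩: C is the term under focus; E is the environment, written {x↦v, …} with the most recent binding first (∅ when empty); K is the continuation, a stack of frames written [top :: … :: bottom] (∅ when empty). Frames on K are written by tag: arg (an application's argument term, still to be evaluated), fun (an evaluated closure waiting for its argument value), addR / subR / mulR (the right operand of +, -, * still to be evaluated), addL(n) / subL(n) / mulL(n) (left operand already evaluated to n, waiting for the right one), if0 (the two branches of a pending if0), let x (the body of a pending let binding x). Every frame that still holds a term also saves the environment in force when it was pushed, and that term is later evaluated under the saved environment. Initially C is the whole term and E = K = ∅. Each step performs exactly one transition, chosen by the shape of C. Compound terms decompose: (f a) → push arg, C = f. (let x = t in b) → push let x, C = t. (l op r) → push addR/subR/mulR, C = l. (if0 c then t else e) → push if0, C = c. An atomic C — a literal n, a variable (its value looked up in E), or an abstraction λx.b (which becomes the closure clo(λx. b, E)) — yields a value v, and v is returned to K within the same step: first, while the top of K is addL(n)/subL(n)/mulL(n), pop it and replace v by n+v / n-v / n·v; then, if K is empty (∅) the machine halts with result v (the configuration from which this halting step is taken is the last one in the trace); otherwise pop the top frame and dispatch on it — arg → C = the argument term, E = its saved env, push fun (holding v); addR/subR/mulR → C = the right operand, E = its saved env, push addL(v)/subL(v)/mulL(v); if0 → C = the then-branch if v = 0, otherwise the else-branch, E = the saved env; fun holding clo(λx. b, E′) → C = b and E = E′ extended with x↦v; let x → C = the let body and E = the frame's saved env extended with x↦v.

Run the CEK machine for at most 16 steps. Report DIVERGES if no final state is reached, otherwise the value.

Answer: -4

Machine steps:
0. <C=((λv. -4) ((λz. ((λp. p) 0)) (1 - 6))), E=∅, K=∅>
1. <C=(λv. -4), E=∅, K=[arg]>
2. <C=((λz. ((λp. p) 0)) (1 - 6)), E=∅, K=[fun]>
3. <C=(λz. ((λp. p) 0)), E=∅, K=[arg :: fun]>
4. <C=(1 - 6), E=∅, K=[fun :: fun]>
5. <C=1, E=∅, K=[subR :: fun :: fun]>
6. <C=6, E=∅, K=[subL(1) :: fun :: fun]>
7. <C=((λp. p) 0), E={z↦-5}, K=[fun]>
8. <C=(λp. p), E={z↦-5}, K=[arg :: fun]>
9. <C=0, E={z↦-5}, K=[fun :: fun]>
10. <C=p, E={p↦0, z↦-5}, K=[fun]>
11. <C=-4, E={v↦0}, K=∅>
→ final value -4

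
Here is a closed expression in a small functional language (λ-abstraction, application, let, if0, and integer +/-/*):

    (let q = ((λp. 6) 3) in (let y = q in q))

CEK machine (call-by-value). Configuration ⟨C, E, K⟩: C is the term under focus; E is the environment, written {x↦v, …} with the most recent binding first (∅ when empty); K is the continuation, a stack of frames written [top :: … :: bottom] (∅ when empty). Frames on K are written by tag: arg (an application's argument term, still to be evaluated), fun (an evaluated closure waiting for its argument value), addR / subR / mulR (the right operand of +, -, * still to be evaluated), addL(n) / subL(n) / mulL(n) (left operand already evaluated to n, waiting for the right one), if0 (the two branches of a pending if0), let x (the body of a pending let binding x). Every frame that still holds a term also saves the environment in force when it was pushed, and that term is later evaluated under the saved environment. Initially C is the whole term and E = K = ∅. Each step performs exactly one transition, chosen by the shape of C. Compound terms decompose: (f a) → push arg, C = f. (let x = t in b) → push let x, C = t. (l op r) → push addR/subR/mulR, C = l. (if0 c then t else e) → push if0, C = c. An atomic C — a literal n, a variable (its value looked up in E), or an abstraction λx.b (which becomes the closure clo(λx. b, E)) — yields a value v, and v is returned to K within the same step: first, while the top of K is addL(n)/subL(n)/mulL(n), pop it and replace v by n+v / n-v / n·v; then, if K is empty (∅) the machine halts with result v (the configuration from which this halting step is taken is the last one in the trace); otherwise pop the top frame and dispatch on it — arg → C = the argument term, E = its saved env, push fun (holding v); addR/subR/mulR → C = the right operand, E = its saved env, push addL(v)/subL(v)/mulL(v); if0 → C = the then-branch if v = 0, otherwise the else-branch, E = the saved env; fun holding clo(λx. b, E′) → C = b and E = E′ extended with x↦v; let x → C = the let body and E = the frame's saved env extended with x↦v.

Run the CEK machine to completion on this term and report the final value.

Answer: 6

Derivation:
[0] [C=(let q = ((λp. 6) 3) in (let y = q in q)) | E=∅ | K=∅]
[1] [C=((λp. 6) 3) | E=∅ | K=[let q]]
[2] [C=(λp. 6) | E=∅ | K=[arg :: let q]]
[3] [C=3 | E=∅ | K=[fun :: let q]]
[4] [C=6 | E={p↦3} | K=[let q]]
[5] [C=(let y = q in q) | E={q↦6} | K=∅]
[6] [C=q | E={q↦6} | K=[let y]]
[7] [C=q | E={y↦6, q↦6} | K=∅]
→ final value 6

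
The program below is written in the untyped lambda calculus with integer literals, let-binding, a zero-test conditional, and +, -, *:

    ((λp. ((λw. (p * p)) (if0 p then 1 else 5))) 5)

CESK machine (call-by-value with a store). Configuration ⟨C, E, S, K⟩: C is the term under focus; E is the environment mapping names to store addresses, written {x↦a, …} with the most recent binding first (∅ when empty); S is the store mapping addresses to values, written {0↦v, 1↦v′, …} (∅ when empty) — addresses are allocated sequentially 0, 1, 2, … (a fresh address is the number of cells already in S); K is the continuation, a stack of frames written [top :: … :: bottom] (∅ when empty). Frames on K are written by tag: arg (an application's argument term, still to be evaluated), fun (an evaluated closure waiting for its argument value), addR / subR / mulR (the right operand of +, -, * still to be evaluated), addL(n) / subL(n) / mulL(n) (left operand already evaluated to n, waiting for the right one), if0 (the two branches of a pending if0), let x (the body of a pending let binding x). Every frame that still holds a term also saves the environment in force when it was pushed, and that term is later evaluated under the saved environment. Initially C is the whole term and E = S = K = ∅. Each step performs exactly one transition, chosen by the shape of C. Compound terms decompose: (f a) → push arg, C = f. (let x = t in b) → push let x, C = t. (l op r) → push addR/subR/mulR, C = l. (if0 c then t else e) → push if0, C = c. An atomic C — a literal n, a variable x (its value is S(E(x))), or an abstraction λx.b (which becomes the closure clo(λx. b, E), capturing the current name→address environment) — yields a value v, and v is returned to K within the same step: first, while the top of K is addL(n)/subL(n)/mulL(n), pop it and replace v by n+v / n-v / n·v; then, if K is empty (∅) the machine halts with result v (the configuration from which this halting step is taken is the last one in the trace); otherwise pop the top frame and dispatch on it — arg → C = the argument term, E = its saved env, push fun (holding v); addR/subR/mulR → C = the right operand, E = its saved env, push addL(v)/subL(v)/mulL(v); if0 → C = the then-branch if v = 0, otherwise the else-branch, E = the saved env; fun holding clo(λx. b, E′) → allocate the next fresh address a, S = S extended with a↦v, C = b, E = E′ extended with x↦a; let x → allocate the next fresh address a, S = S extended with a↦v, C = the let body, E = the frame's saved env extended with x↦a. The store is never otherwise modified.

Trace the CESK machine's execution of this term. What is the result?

Answer: 25

Machine steps:
[0] <C=((λp. ((λw. (p * p)) (if0 p then 1 else 5))) 5), E=∅, S=∅, K=∅>
[1] <C=(λp. ((λw. (p * p)) (if0 p then 1 else 5))), E=∅, S=∅, K=[arg]>
[2] <C=5, E=∅, S=∅, K=[fun]>
[3] <C=((λw. (p * p)) (if0 p then 1 else 5)), E={p↦0}, S={0↦5}, K=∅>
[4] <C=(λw. (p * p)), E={p↦0}, S={0↦5}, K=[arg]>
[5] <C=(if0 p then 1 else 5), E={p↦0}, S={0↦5}, K=[fun]>
[6] <C=p, E={p↦0}, S={0↦5}, K=[if0 :: fun]>
[7] <C=5, E={p↦0}, S={0↦5}, K=[fun]>
[8] <C=(p * p), E={w↦1, p↦0}, S={0↦5, 1↦5}, K=∅>
[9] <C=p, E={w↦1, p↦0}, S={0↦5, 1↦5}, K=[mulR]>
[10] <C=p, E={w↦1, p↦0}, S={0↦5, 1↦5}, K=[mulL(5)]>
→ final value 25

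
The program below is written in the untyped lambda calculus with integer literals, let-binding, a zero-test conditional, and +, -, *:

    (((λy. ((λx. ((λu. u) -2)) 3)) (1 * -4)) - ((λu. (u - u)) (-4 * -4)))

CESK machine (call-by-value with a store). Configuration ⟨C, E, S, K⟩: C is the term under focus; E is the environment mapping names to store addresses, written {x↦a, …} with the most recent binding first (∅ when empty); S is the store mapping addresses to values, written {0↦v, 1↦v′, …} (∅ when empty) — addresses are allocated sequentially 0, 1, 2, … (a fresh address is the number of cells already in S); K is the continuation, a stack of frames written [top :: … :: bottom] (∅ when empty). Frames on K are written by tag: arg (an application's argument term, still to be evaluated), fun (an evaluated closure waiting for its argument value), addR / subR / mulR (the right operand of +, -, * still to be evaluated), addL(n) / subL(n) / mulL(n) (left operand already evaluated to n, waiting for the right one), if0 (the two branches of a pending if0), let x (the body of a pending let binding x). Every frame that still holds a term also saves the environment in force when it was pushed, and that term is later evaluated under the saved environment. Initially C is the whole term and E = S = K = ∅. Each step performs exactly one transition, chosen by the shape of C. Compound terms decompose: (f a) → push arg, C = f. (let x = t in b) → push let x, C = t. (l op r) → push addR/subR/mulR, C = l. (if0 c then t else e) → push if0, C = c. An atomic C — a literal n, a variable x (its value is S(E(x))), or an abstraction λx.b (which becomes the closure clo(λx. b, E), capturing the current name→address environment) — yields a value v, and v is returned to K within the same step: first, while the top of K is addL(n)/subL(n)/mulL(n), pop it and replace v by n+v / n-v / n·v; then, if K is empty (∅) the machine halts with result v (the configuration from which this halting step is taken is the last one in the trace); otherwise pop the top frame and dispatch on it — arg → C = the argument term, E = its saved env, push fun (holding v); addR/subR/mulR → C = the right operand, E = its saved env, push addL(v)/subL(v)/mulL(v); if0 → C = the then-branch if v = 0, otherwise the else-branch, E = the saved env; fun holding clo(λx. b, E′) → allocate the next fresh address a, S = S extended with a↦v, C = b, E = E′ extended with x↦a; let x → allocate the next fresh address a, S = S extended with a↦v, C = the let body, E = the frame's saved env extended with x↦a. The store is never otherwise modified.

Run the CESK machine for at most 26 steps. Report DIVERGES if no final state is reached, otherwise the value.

Answer: -2

Derivation:
0. [C=(((λy. ((λx. ((λu. u) -2)) 3)) (1 * -4)) - ((λu. (u - u)) (-4 * -4))) | E=∅ | S=∅ | K=∅]
1. [C=((λy. ((λx. ((λu. u) -2)) 3)) (1 * -4)) | E=∅ | S=∅ | K=[subR]]
2. [C=(λy. ((λx. ((λu. u) -2)) 3)) | E=∅ | S=∅ | K=[arg :: subR]]
3. [C=(1 * -4) | E=∅ | S=∅ | K=[fun :: subR]]
4. [C=1 | E=∅ | S=∅ | K=[mulR :: fun :: subR]]
5. [C=-4 | E=∅ | S=∅ | K=[mulL(1) :: fun :: subR]]
6. [C=((λx. ((λu. u) -2)) 3) | E={y↦0} | S={0↦-4} | K=[subR]]
7. [C=(λx. ((λu. u) -2)) | E={y↦0} | S={0↦-4} | K=[arg :: subR]]
8. [C=3 | E={y↦0} | S={0↦-4} | K=[fun :: subR]]
9. [C=((λu. u) -2) | E={x↦1, y↦0} | S={0↦-4, 1↦3} | K=[subR]]
10. [C=(λu. u) | E={x↦1, y↦0} | S={0↦-4, 1↦3} | K=[arg :: subR]]
11. [C=-2 | E={x↦1, y↦0} | S={0↦-4, 1↦3} | K=[fun :: subR]]
12. [C=u | E={u↦2, x↦1, y↦0} | S={0↦-4, 1↦3, 2↦-2} | K=[subR]]
13. [C=((λu. (u - u)) (-4 * -4)) | E=∅ | S={0↦-4, 1↦3, 2↦-2} | K=[subL(-2)]]
14. [C=(λu. (u - u)) | E=∅ | S={0↦-4, 1↦3, 2↦-2} | K=[arg :: subL(-2)]]
15. [C=(-4 * -4) | E=∅ | S={0↦-4, 1↦3, 2↦-2} | K=[fun :: subL(-2)]]
16. [C=-4 | E=∅ | S={0↦-4, 1↦3, 2↦-2} | K=[mulR :: fun :: subL(-2)]]
17. [C=-4 | E=∅ | S={0↦-4, 1↦3, 2↦-2} | K=[mulL(-4) :: fun :: subL(-2)]]
18. [C=(u - u) | E={u↦3} | S={0↦-4, 1↦3, 2↦-2, 3↦16} | K=[subL(-2)]]
19. [C=u | E={u↦3} | S={0↦-4, 1↦3, 2↦-2, 3↦16} | K=[subR :: subL(-2)]]
20. [C=u | E={u↦3} | S={0↦-4, 1↦3, 2↦-2, 3↦16} | K=[subL(16) :: subL(-2)]]
→ final value -2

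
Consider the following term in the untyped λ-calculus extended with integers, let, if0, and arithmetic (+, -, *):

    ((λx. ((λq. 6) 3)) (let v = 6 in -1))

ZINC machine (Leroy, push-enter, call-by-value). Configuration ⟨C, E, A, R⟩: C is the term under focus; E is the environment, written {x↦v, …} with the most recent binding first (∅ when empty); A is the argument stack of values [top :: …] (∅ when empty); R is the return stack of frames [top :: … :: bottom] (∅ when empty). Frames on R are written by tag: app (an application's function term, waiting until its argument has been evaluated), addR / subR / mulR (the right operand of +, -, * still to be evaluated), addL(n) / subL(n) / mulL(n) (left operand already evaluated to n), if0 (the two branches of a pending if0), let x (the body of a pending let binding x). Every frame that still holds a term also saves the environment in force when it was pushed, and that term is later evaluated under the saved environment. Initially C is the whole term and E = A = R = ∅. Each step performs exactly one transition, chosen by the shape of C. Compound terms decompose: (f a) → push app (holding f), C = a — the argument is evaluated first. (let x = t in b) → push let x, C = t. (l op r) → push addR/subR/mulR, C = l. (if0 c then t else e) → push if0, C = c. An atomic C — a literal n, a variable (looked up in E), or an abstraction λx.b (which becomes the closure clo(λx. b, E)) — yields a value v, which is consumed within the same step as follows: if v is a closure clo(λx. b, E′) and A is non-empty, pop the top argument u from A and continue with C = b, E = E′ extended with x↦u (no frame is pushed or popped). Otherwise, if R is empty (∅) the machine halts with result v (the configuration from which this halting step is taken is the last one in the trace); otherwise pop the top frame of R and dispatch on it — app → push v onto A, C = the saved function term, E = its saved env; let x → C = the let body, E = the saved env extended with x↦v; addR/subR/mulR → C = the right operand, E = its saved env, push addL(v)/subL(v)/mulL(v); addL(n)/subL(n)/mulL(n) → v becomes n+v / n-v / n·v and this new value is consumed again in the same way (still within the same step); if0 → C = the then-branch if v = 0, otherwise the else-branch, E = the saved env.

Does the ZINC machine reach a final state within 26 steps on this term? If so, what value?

Answer: 6

Execution trace:
step 0: [C=((λx. ((λq. 6) 3)) (let v = 6 in -1)) | E=∅ | A=∅ | R=∅]
step 1: [C=(let v = 6 in -1) | E=∅ | A=∅ | R=[app]]
step 2: [C=6 | E=∅ | A=∅ | R=[let v :: app]]
step 3: [C=-1 | E={v↦6} | A=∅ | R=[app]]
step 4: [C=(λx. ((λq. 6) 3)) | E=∅ | A=[-1] | R=∅]
step 5: [C=((λq. 6) 3) | E={x↦-1} | A=∅ | R=∅]
step 6: [C=3 | E={x↦-1} | A=∅ | R=[app]]
step 7: [C=(λq. 6) | E={x↦-1} | A=[3] | R=∅]
step 8: [C=6 | E={q↦3, x↦-1} | A=∅ | R=∅]
→ final value 6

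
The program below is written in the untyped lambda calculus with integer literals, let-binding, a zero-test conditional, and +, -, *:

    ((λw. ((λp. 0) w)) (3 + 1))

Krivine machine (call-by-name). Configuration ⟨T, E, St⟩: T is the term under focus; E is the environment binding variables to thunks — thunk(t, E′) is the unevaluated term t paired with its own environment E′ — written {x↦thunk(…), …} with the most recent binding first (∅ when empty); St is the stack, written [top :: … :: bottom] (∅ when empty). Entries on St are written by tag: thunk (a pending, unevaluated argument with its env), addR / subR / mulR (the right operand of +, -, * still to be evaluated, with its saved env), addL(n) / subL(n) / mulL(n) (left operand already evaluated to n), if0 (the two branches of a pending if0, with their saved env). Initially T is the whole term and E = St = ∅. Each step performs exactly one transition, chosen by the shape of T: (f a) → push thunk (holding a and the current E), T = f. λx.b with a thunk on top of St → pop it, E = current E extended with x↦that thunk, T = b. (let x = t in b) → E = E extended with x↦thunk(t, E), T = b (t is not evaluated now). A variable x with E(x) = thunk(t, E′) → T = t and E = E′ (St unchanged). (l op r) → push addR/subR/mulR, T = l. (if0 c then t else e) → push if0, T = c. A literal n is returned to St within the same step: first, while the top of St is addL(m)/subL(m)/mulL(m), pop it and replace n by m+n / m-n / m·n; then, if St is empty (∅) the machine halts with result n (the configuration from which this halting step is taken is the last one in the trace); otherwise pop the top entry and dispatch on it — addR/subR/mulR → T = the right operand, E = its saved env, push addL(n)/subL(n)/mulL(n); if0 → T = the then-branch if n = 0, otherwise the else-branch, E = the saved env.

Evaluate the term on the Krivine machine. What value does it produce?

[0] <T=((λw. ((λp. 0) w)) (3 + 1)), E=∅, St=∅>
[1] <T=(λw. ((λp. 0) w)), E=∅, St=[thunk]>
[2] <T=((λp. 0) w), E={w↦thunk((3 + 1), ∅)}, St=∅>
[3] <T=(λp. 0), E={w↦thunk((3 + 1), ∅)}, St=[thunk]>
[4] <T=0, E={p↦thunk(w, {w↦thunk((3 + 1), ∅)}), w↦thunk((3 + 1), ∅)}, St=∅>
→ final value 0

Answer: 0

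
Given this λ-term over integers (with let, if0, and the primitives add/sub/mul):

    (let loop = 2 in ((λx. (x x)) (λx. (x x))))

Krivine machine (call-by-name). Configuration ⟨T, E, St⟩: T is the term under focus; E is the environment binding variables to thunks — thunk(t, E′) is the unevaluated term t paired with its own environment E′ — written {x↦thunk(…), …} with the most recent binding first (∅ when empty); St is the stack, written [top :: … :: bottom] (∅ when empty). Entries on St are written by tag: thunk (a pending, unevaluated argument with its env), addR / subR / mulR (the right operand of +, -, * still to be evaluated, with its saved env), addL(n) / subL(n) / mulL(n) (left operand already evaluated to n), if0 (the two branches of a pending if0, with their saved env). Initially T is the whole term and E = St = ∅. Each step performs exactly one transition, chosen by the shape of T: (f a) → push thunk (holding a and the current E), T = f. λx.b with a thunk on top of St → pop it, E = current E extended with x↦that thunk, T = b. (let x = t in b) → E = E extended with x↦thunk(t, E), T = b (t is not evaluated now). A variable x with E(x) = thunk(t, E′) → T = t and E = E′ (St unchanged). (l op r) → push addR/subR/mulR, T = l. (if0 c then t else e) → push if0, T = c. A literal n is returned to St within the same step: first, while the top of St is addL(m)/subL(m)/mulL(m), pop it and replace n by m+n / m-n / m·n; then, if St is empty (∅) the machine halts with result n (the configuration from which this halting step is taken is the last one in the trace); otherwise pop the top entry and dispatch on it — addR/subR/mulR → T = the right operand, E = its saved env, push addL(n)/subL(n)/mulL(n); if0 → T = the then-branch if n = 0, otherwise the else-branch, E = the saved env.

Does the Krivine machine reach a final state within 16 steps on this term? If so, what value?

Answer: DIVERGES (no final state within 16 steps)

Machine steps:
step 0: ⟨T=(let loop = 2 in ((λx. (x x)) (λx. (x x)))); E=∅; St=∅⟩
step 1: ⟨T=((λx. (x x)) (λx. (x x))); E={loop↦thunk(2, ∅)}; St=∅⟩
step 2: ⟨T=(λx. (x x)); E={loop↦thunk(2, ∅)}; St=[thunk]⟩
step 3: ⟨T=(x x); E={x↦thunk((λx. (x x)), {loop↦thunk(2, ∅)}), loop↦thunk(2, ∅)}; St=∅⟩
step 4: ⟨T=x; E={x↦thunk((λx. (x x)), {loop↦thunk(2, ∅)}), loop↦thunk(2, ∅)}; St=[thunk]⟩
step 5: ⟨T=(λx. (x x)); E={loop↦thunk(2, ∅)}; St=[thunk]⟩
step 6: ⟨T=(x x); E={x↦thunk(x, {x↦thunk((λx. (x x)), {loop↦thunk(2, ∅)}), loop↦thunk(2, ∅)}), loop↦thunk(2, ∅)}; St=∅⟩
step 7: ⟨T=x; E={x↦thunk(x, {x↦thunk((λx. (x x)), {loop↦thunk(2, ∅)}), loop↦thunk(2, ∅)}), loop↦thunk(2, ∅)}; St=[thunk]⟩
step 8: ⟨T=x; E={x↦thunk((λx. (x x)), {loop↦thunk(2, ∅)}), loop↦thunk(2, ∅)}; St=[thunk]⟩
step 9: ⟨T=(λx. (x x)); E={loop↦thunk(2, ∅)}; St=[thunk]⟩
step 10: ⟨T=(x x); E={x↦thunk(x, {x↦thunk(x, {x↦thunk((λx. (x x)), {loop↦thunk(2, ∅)}), loop↦thunk(2, ∅)}), loop↦thunk(2, ∅)}), loop↦thunk(2, ∅)}; St=∅⟩
step 11: ⟨T=x; E={x↦thunk(x, {x↦thunk(x, {x↦thunk((λx. (x x)), {loop↦thunk(2, ∅)}), loop↦thunk(2, ∅)}), loop↦thunk(2, ∅)}), loop↦thunk(2, ∅)}; St=[thunk]⟩
step 12: ⟨T=x; E={x↦thunk(x, {x↦thunk((λx. (x x)), {loop↦thunk(2, ∅)}), loop↦thunk(2, ∅)}), loop↦thunk(2, ∅)}; St=[thunk]⟩
step 13: ⟨T=x; E={x↦thunk((λx. (x x)), {loop↦thunk(2, ∅)}), loop↦thunk(2, ∅)}; St=[thunk]⟩
step 14: ⟨T=(λx. (x x)); E={loop↦thunk(2, ∅)}; St=[thunk]⟩
step 15: ⟨T=(x x); E={x↦thunk(x, {x↦thunk(x, {x↦thunk(x, {x↦thunk((λx. (x x)), {loop↦thunk(2, ∅)}), loop↦thunk(2, ∅)}), loop↦thunk(2, ∅)}), loop↦thunk(2, ∅)}), loop↦thunk(2, ∅)}; St=∅⟩
step 16: ⟨T=x; E={x↦thunk(x, {x↦thunk(x, {x↦thunk(x, {x↦thunk((λx. (x x)), {loop↦thunk(2, ∅)}), loop↦thunk(2, ∅)}), loop↦thunk(2, ∅)}), loop↦thunk(2, ∅)}), loop↦thunk(2, ∅)}; St=[thunk]⟩
→ 16 transitions taken and the configuration is still not final: no result within 16 steps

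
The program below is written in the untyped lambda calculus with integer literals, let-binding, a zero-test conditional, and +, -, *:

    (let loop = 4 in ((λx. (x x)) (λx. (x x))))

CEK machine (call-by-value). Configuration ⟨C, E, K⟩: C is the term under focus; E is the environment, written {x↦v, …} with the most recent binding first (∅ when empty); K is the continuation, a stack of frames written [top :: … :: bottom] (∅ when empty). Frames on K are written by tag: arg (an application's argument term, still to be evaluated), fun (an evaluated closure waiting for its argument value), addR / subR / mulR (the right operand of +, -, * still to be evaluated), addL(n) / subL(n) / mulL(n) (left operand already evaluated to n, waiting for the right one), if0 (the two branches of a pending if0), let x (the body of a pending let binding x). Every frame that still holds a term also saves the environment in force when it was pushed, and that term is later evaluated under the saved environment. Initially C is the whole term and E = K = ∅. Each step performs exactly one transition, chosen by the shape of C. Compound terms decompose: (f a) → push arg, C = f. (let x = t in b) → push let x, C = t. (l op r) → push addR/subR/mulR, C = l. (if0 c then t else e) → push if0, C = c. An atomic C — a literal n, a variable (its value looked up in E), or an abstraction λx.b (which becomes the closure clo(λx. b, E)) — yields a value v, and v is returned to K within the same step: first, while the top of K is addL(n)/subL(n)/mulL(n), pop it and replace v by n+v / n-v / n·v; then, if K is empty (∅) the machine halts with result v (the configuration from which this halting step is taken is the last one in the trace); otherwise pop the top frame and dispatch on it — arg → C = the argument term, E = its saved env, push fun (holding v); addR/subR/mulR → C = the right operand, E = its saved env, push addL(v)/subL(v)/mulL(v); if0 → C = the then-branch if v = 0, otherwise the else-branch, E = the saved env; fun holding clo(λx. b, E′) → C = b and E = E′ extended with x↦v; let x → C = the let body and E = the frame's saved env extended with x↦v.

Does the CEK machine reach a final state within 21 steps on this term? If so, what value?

Answer: DIVERGES (no final state within 21 steps)

Execution trace:
step 0: ⟨C=(let loop = 4 in ((λx. (x x)) (λx. (x x)))); E=∅; K=∅⟩
step 1: ⟨C=4; E=∅; K=[let loop]⟩
step 2: ⟨C=((λx. (x x)) (λx. (x x))); E={loop↦4}; K=∅⟩
step 3: ⟨C=(λx. (x x)); E={loop↦4}; K=[arg]⟩
step 4: ⟨C=(λx. (x x)); E={loop↦4}; K=[fun]⟩
step 5: ⟨C=(x x); E={x↦clo(λx. (x x), {loop↦4}), loop↦4}; K=∅⟩
step 6: ⟨C=x; E={x↦clo(λx. (x x), {loop↦4}), loop↦4}; K=[arg]⟩
step 7: ⟨C=x; E={x↦clo(λx. (x x), {loop↦4}), loop↦4}; K=[fun]⟩
… configuration repeats with period 3 (steps 5–7 recur indefinitely) …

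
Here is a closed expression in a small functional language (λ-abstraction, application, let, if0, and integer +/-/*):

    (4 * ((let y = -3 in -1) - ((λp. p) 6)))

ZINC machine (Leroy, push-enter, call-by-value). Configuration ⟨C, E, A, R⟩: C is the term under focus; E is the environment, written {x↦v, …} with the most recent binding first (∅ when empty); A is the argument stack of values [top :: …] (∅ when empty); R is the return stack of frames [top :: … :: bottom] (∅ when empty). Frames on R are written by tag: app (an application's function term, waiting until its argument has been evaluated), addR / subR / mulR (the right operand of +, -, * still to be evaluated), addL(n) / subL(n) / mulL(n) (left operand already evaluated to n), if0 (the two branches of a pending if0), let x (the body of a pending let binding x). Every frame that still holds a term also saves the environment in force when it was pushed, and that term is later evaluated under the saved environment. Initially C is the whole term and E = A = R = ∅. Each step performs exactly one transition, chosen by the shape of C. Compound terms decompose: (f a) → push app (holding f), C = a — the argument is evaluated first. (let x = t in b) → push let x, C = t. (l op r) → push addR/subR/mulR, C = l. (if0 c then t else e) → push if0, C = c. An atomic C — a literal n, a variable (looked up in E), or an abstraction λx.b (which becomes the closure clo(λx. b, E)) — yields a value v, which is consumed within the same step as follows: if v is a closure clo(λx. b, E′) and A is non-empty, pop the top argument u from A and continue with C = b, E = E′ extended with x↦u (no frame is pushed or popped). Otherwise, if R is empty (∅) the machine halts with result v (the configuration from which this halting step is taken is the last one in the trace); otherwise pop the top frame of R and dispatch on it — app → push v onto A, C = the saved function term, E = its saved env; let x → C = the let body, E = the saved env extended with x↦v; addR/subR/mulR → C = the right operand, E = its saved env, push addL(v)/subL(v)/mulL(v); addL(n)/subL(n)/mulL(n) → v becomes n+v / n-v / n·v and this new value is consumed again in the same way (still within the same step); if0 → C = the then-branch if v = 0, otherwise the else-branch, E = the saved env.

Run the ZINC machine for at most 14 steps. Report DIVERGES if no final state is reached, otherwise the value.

[0] [C=(4 * ((let y = -3 in -1) - ((λp. p) 6))) | E=∅ | A=∅ | R=∅]
[1] [C=4 | E=∅ | A=∅ | R=[mulR]]
[2] [C=((let y = -3 in -1) - ((λp. p) 6)) | E=∅ | A=∅ | R=[mulL(4)]]
[3] [C=(let y = -3 in -1) | E=∅ | A=∅ | R=[subR :: mulL(4)]]
[4] [C=-3 | E=∅ | A=∅ | R=[let y :: subR :: mulL(4)]]
[5] [C=-1 | E={y↦-3} | A=∅ | R=[subR :: mulL(4)]]
[6] [C=((λp. p) 6) | E=∅ | A=∅ | R=[subL(-1) :: mulL(4)]]
[7] [C=6 | E=∅ | A=∅ | R=[app :: subL(-1) :: mulL(4)]]
[8] [C=(λp. p) | E=∅ | A=[6] | R=[subL(-1) :: mulL(4)]]
[9] [C=p | E={p↦6} | A=∅ | R=[subL(-1) :: mulL(4)]]
→ final value -28

Answer: -28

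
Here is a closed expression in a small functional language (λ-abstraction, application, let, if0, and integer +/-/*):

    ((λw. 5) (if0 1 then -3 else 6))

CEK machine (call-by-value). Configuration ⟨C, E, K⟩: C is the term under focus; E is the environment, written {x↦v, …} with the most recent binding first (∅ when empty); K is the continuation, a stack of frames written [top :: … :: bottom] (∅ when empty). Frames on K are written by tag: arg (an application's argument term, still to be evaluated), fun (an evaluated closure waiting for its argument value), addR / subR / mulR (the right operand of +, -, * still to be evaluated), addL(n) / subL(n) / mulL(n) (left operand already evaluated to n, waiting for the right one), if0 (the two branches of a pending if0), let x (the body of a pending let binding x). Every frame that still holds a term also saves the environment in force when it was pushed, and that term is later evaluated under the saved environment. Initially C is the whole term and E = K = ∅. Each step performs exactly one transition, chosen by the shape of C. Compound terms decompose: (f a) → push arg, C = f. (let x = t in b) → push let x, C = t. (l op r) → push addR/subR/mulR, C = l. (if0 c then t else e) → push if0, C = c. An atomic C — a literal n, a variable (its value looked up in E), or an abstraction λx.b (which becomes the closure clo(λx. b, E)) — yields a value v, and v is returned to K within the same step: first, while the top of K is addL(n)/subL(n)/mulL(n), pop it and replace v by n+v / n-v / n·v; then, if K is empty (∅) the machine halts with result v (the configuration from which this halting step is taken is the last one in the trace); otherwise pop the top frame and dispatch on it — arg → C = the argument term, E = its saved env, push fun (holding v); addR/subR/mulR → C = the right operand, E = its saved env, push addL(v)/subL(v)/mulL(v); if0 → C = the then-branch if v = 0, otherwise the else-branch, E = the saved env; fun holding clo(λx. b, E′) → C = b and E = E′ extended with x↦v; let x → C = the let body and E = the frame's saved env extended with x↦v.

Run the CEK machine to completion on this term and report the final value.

t=0: ⟨C=((λw. 5) (if0 1 then -3 else 6)); E=∅; K=∅⟩
t=1: ⟨C=(λw. 5); E=∅; K=[arg]⟩
t=2: ⟨C=(if0 1 then -3 else 6); E=∅; K=[fun]⟩
t=3: ⟨C=1; E=∅; K=[if0 :: fun]⟩
t=4: ⟨C=6; E=∅; K=[fun]⟩
t=5: ⟨C=5; E={w↦6}; K=∅⟩
→ final value 5

Answer: 5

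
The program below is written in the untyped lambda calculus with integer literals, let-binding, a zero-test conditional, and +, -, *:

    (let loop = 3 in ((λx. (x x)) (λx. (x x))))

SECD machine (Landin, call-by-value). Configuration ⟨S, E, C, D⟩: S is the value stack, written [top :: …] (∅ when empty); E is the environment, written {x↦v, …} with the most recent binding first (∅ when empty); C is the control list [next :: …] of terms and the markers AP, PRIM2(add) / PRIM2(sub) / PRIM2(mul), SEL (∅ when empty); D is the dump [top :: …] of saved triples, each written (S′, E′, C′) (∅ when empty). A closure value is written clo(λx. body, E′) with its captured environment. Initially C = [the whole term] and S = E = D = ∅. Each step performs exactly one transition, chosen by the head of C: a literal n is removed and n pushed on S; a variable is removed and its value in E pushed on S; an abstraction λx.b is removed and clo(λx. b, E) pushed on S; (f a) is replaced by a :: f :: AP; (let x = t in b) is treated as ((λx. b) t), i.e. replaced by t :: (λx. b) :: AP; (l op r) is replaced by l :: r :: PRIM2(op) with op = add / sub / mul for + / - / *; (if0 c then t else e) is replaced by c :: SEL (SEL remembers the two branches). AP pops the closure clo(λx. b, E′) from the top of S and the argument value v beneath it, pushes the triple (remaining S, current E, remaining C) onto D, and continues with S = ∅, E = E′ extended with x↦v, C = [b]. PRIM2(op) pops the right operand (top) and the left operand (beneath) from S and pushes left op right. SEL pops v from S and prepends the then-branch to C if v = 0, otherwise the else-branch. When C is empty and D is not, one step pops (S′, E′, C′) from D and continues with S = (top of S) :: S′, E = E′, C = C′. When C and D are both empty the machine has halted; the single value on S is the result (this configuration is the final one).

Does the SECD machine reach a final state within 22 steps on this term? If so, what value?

[0] [S=∅ | E=∅ | C=[(let loop = 3 in ((λx. (x x)) (λx. (x x))))] | D=∅]
[1] [S=∅ | E=∅ | C=[3 :: (λloop. ((λx. (x x)) (λx. (x x)))) :: AP] | D=∅]
[2] [S=[3] | E=∅ | C=[(λloop. ((λx. (x x)) (λx. (x x)))) :: AP] | D=∅]
[3] [S=[clo(λloop. ((λx. (x x)) (λx. (x x))), ∅) :: 3] | E=∅ | C=[AP] | D=∅]
[4] [S=∅ | E={loop↦3} | C=[((λx. (x x)) (λx. (x x)))] | D=[(∅, ∅, ∅)]]
[5] [S=∅ | E={loop↦3} | C=[(λx. (x x)) :: (λx. (x x)) :: AP] | D=[(∅, ∅, ∅)]]
[6] [S=[clo(λx. (x x), {loop↦3})] | E={loop↦3} | C=[(λx. (x x)) :: AP] | D=[(∅, ∅, ∅)]]
[7] [S=[clo(λx. (x x), {loop↦3}) :: clo(λx. (x x), {loop↦3})] | E={loop↦3} | C=[AP] | D=[(∅, ∅, ∅)]]
[8] [S=∅ | E={x↦clo(λx. (x x), {loop↦3}), loop↦3} | C=[(x x)] | D=[(∅, {loop↦3}, ∅) :: (∅, ∅, ∅)]]
[9] [S=∅ | E={x↦clo(λx. (x x), {loop↦3}), loop↦3} | C=[x :: x :: AP] | D=[(∅, {loop↦3}, ∅) :: (∅, ∅, ∅)]]
[10] [S=[clo(λx. (x x), {loop↦3})] | E={x↦clo(λx. (x x), {loop↦3}), loop↦3} | C=[x :: AP] | D=[(∅, {loop↦3}, ∅) :: (∅, ∅, ∅)]]
[11] [S=[clo(λx. (x x), {loop↦3}) :: clo(λx. (x x), {loop↦3})] | E={x↦clo(λx. (x x), {loop↦3}), loop↦3} | C=[AP] | D=[(∅, {loop↦3}, ∅) :: (∅, ∅, ∅)]]
[12] [S=∅ | E={x↦clo(λx. (x x), {loop↦3}), loop↦3} | C=[(x x)] | D=[(∅, {x↦clo(λx. (x x), {loop↦3}), loop↦3}, ∅) :: (∅, {loop↦3}, ∅) :: (∅, ∅, ∅)]]
[13] [S=∅ | E={x↦clo(λx. (x x), {loop↦3}), loop↦3} | C=[x :: x :: AP] | D=[(∅, {x↦clo(λx. (x x), {loop↦3}), loop↦3}, ∅) :: (∅, {loop↦3}, ∅) :: (∅, ∅, ∅)]]
[14] [S=[clo(λx. (x x), {loop↦3})] | E={x↦clo(λx. (x x), {loop↦3}), loop↦3} | C=[x :: AP] | D=[(∅, {x↦clo(λx. (x x), {loop↦3}), loop↦3}, ∅) :: (∅, {loop↦3}, ∅) :: (∅, ∅, ∅)]]
[15] [S=[clo(λx. (x x), {loop↦3}) :: clo(λx. (x x), {loop↦3})] | E={x↦clo(λx. (x x), {loop↦3}), loop↦3} | C=[AP] | D=[(∅, {x↦clo(λx. (x x), {loop↦3}), loop↦3}, ∅) :: (∅, {loop↦3}, ∅) :: (∅, ∅, ∅)]]
[16] [S=∅ | E={x↦clo(λx. (x x), {loop↦3}), loop↦3} | C=[(x x)] | D=[(∅, {x↦clo(λx. (x x), {loop↦3}), loop↦3}, ∅) :: (∅, {x↦clo(λx. (x x), {loop↦3}), loop↦3}, ∅) :: (∅, {loop↦3}, ∅) :: (∅, ∅, ∅)]]
[17] [S=∅ | E={x↦clo(λx. (x x), {loop↦3}), loop↦3} | C=[x :: x :: AP] | D=[(∅, {x↦clo(λx. (x x), {loop↦3}), loop↦3}, ∅) :: (∅, {x↦clo(λx. (x x), {loop↦3}), loop↦3}, ∅) :: (∅, {loop↦3}, ∅) :: (∅, ∅, ∅)]]
[18] [S=[clo(λx. (x x), {loop↦3})] | E={x↦clo(λx. (x x), {loop↦3}), loop↦3} | C=[x :: AP] | D=[(∅, {x↦clo(λx. (x x), {loop↦3}), loop↦3}, ∅) :: (∅, {x↦clo(λx. (x x), {loop↦3}), loop↦3}, ∅) :: (∅, {loop↦3}, ∅) :: (∅, ∅, ∅)]]
[19] [S=[clo(λx. (x x), {loop↦3}) :: clo(λx. (x x), {loop↦3})] | E={x↦clo(λx. (x x), {loop↦3}), loop↦3} | C=[AP] | D=[(∅, {x↦clo(λx. (x x), {loop↦3}), loop↦3}, ∅) :: (∅, {x↦clo(λx. (x x), {loop↦3}), loop↦3}, ∅) :: (∅, {loop↦3}, ∅) :: (∅, ∅, ∅)]]
[20] [S=∅ | E={x↦clo(λx. (x x), {loop↦3}), loop↦3} | C=[(x x)] | D=[(∅, {x↦clo(λx. (x x), {loop↦3}), loop↦3}, ∅) :: (∅, {x↦clo(λx. (x x), {loop↦3}), loop↦3}, ∅) :: (∅, {x↦clo(λx. (x x), {loop↦3}), loop↦3}, ∅) :: (∅, {loop↦3}, ∅) :: (∅, ∅, ∅)]]
[21] [S=∅ | E={x↦clo(λx. (x x), {loop↦3}), loop↦3} | C=[x :: x :: AP] | D=[(∅, {x↦clo(λx. (x x), {loop↦3}), loop↦3}, ∅) :: (∅, {x↦clo(λx. (x x), {loop↦3}), loop↦3}, ∅) :: (∅, {x↦clo(λx. (x x), {loop↦3}), loop↦3}, ∅) :: (∅, {loop↦3}, ∅) :: (∅, ∅, ∅)]]
[22] [S=[clo(λx. (x x), {loop↦3})] | E={x↦clo(λx. (x x), {loop↦3}), loop↦3} | C=[x :: AP] | D=[(∅, {x↦clo(λx. (x x), {loop↦3}), loop↦3}, ∅) :: (∅, {x↦clo(λx. (x x), {loop↦3}), loop↦3}, ∅) :: (∅, {x↦clo(λx. (x x), {loop↦3}), loop↦3}, ∅) :: (∅, {loop↦3}, ∅) :: (∅, ∅, ∅)]]
→ 22 transitions taken and the configuration is still not final: no result within 22 steps

Answer: DIVERGES (no final state within 22 steps)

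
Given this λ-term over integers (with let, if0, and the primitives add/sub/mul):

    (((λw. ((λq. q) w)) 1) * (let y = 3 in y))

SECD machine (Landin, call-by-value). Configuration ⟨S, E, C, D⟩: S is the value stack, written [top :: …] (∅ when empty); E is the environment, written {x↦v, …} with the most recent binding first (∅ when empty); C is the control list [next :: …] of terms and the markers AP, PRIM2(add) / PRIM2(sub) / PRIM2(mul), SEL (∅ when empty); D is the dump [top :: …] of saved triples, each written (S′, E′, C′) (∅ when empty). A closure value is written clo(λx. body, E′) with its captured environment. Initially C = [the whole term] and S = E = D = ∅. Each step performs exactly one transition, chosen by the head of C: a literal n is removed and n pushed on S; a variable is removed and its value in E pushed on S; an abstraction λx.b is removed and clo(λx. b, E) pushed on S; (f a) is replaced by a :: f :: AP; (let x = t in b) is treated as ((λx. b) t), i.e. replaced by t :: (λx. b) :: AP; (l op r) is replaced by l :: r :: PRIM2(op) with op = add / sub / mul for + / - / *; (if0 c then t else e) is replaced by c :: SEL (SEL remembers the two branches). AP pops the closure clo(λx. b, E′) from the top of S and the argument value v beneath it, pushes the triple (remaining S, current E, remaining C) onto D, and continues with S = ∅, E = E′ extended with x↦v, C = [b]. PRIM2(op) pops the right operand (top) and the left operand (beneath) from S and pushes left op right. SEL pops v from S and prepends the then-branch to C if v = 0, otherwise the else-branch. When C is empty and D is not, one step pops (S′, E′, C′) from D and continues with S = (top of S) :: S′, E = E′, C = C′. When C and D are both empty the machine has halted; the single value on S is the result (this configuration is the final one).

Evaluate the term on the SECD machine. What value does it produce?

[0] ⟨S=∅; E=∅; C=[(((λw. ((λq. q) w)) 1) * (let y = 3 in y))]; D=∅⟩
[1] ⟨S=∅; E=∅; C=[((λw. ((λq. q) w)) 1) :: (let y = 3 in y) :: PRIM2(mul)]; D=∅⟩
[2] ⟨S=∅; E=∅; C=[1 :: (λw. ((λq. q) w)) :: AP :: (let y = 3 in y) :: PRIM2(mul)]; D=∅⟩
[3] ⟨S=[1]; E=∅; C=[(λw. ((λq. q) w)) :: AP :: (let y = 3 in y) :: PRIM2(mul)]; D=∅⟩
[4] ⟨S=[clo(λw. ((λq. q) w), ∅) :: 1]; E=∅; C=[AP :: (let y = 3 in y) :: PRIM2(mul)]; D=∅⟩
[5] ⟨S=∅; E={w↦1}; C=[((λq. q) w)]; D=[(∅, ∅, [(let y = 3 in y) :: PRIM2(mul)])]⟩
[6] ⟨S=∅; E={w↦1}; C=[w :: (λq. q) :: AP]; D=[(∅, ∅, [(let y = 3 in y) :: PRIM2(mul)])]⟩
[7] ⟨S=[1]; E={w↦1}; C=[(λq. q) :: AP]; D=[(∅, ∅, [(let y = 3 in y) :: PRIM2(mul)])]⟩
[8] ⟨S=[clo(λq. q, {w↦1}) :: 1]; E={w↦1}; C=[AP]; D=[(∅, ∅, [(let y = 3 in y) :: PRIM2(mul)])]⟩
[9] ⟨S=∅; E={q↦1, w↦1}; C=[q]; D=[(∅, {w↦1}, ∅) :: (∅, ∅, [(let y = 3 in y) :: PRIM2(mul)])]⟩
[10] ⟨S=[1]; E={q↦1, w↦1}; C=∅; D=[(∅, {w↦1}, ∅) :: (∅, ∅, [(let y = 3 in y) :: PRIM2(mul)])]⟩
[11] ⟨S=[1]; E={w↦1}; C=∅; D=[(∅, ∅, [(let y = 3 in y) :: PRIM2(mul)])]⟩
[12] ⟨S=[1]; E=∅; C=[(let y = 3 in y) :: PRIM2(mul)]; D=∅⟩
[13] ⟨S=[1]; E=∅; C=[3 :: (λy. y) :: AP :: PRIM2(mul)]; D=∅⟩
[14] ⟨S=[3 :: 1]; E=∅; C=[(λy. y) :: AP :: PRIM2(mul)]; D=∅⟩
[15] ⟨S=[clo(λy. y, ∅) :: 3 :: 1]; E=∅; C=[AP :: PRIM2(mul)]; D=∅⟩
[16] ⟨S=∅; E={y↦3}; C=[y]; D=[([1], ∅, [PRIM2(mul)])]⟩
[17] ⟨S=[3]; E={y↦3}; C=∅; D=[([1], ∅, [PRIM2(mul)])]⟩
[18] ⟨S=[3 :: 1]; E=∅; C=[PRIM2(mul)]; D=∅⟩
[19] ⟨S=[3]; E=∅; C=∅; D=∅⟩
→ final value 3

Answer: 3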